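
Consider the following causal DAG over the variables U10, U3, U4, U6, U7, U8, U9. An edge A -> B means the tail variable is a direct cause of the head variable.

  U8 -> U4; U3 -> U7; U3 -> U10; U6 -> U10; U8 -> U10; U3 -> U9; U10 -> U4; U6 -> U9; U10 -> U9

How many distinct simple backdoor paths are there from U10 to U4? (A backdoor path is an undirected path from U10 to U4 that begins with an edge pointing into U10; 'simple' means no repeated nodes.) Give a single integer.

A backdoor path from U10 to U4 is any simple undirected path whose first edge points into U10 (i.e. leaves U10 via a parent).
Parents of U10: {U3, U6, U8}.
Enumerating:
  P1: U10 <- U8 -> U4
That exhausts the simple backdoor paths. Count: 1.

1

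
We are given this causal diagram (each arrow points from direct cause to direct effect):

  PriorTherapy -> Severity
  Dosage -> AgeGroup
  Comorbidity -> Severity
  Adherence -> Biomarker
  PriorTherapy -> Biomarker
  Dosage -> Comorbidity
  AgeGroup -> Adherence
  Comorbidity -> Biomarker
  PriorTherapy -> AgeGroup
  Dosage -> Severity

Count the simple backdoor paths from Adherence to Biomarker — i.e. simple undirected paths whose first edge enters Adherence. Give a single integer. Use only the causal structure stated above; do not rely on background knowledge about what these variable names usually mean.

7

A backdoor path from Adherence to Biomarker is any simple undirected path whose first edge points into Adherence (i.e. leaves Adherence via a parent).
Parents of Adherence: {AgeGroup}.
Enumerating:
  P1: Adherence <- AgeGroup <- PriorTherapy -> Severity <- Dosage -> Comorbidity -> Biomarker
  P2: Adherence <- AgeGroup <- PriorTherapy -> Severity <- Comorbidity -> Biomarker
  P3: Adherence <- AgeGroup <- PriorTherapy -> Biomarker
  P4: Adherence <- AgeGroup <- Dosage -> Comorbidity -> Severity <- PriorTherapy -> Biomarker
  P5: Adherence <- AgeGroup <- Dosage -> Comorbidity -> Biomarker
  P6: Adherence <- AgeGroup <- Dosage -> Severity <- PriorTherapy -> Biomarker
  P7: Adherence <- AgeGroup <- Dosage -> Severity <- Comorbidity -> Biomarker
That exhausts the simple backdoor paths. Count: 7.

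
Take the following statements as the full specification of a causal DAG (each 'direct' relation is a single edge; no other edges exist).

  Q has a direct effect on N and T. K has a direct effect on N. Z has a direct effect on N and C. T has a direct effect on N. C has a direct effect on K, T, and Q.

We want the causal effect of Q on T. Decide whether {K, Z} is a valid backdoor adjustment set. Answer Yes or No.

No

Backdoor paths from Q to T (paths whose first edge points into Q):
  P1: Q <- C <- Z -> N <- T
  P2: Q <- C -> K -> N <- T
  P3: Q <- C -> T
Condition 1 (no descendant of Q in the set): holds — descendants of Q are {N, T}; none are in {K, Z}.
Condition 2 (every backdoor path blocked by {K, Z}):
  P1: blocked at fork node Z ∈ conditioning set.
  P2: blocked at chain node K ∈ conditioning set.
  P3: open — no interior node is in the conditioning set.
{K, Z} does not satisfy the backdoor criterion.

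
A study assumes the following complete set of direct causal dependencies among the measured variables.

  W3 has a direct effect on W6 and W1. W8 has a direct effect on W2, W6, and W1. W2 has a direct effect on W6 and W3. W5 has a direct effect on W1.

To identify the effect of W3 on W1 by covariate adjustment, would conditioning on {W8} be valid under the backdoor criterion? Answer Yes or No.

Yes

Backdoor paths from W3 to W1 (paths whose first edge points into W3):
  P1: W3 <- W2 <- W8 -> W1
  P2: W3 <- W2 -> W6 <- W8 -> W1
Condition 1 (no descendant of W3 in the set): holds — descendants of W3 are {W1, W6}; none are in {W8}.
Condition 2 (every backdoor path blocked by {W8}):
  P1: blocked at fork node W8 ∈ conditioning set.
  P2: blocked at collider W6 (neither it nor any descendant is in the conditioning set).
{W8} satisfies the backdoor criterion.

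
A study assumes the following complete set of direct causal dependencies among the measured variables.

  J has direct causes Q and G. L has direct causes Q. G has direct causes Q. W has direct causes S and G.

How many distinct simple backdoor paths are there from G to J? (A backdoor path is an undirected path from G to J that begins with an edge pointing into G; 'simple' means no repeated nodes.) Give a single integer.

A backdoor path from G to J is any simple undirected path whose first edge points into G (i.e. leaves G via a parent).
Parents of G: {Q}.
Enumerating:
  P1: G <- Q -> J
That exhausts the simple backdoor paths. Count: 1.

1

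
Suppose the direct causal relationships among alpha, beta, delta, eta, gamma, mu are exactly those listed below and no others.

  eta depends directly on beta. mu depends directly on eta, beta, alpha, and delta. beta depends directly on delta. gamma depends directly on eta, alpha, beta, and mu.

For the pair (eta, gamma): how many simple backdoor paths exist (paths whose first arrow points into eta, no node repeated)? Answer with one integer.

A backdoor path from eta to gamma is any simple undirected path whose first edge points into eta (i.e. leaves eta via a parent).
Parents of eta: {beta}.
Enumerating:
  P1: eta <- beta <- delta -> mu <- alpha -> gamma
  P2: eta <- beta <- delta -> mu -> gamma
  P3: eta <- beta -> mu <- alpha -> gamma
  P4: eta <- beta -> mu -> gamma
  P5: eta <- beta -> gamma
That exhausts the simple backdoor paths. Count: 5.

5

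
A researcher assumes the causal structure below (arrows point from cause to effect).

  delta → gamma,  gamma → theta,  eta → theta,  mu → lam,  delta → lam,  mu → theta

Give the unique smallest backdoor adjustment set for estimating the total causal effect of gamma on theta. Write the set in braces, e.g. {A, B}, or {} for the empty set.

{}

Variables eligible for adjustment (non-descendants of gamma, excluding gamma and theta): {delta, eta, lam, mu}.
Backdoor paths from gamma to theta:
  P1: gamma <- delta -> lam <- mu -> theta
Each backdoor path contains an unconditioned collider, so every path is already blocked with the empty conditioning set:
  P1: blocked at collider lam (neither it nor any descendant is in the conditioning set).
The empty set is therefore the unique smallest valid set.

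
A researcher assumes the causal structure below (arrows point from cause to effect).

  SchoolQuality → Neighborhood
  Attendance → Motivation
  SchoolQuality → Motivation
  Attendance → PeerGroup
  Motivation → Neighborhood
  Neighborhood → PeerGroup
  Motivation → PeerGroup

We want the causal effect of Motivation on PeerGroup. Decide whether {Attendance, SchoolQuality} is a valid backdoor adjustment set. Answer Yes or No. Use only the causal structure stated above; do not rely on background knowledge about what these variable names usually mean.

Backdoor paths from Motivation to PeerGroup (paths whose first edge points into Motivation):
  P1: Motivation <- Attendance -> PeerGroup
  P2: Motivation <- SchoolQuality -> Neighborhood -> PeerGroup
Condition 1 (no descendant of Motivation in the set): holds — descendants of Motivation are {Neighborhood, PeerGroup}; none are in {Attendance, SchoolQuality}.
Condition 2 (every backdoor path blocked by {Attendance, SchoolQuality}):
  P1: blocked at fork node Attendance ∈ conditioning set.
  P2: blocked at fork node SchoolQuality ∈ conditioning set.
{Attendance, SchoolQuality} satisfies the backdoor criterion.

Yes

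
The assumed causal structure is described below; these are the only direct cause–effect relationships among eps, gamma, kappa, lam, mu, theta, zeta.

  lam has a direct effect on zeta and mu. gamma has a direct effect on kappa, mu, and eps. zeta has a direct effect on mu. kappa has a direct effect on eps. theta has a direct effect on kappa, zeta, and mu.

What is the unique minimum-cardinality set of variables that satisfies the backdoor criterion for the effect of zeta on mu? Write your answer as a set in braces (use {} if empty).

{lam, theta}

Variables eligible for adjustment (non-descendants of zeta, excluding zeta and mu): {eps, gamma, kappa, lam, theta}.
Backdoor paths from zeta to mu:
  P1: zeta <- theta -> kappa <- gamma -> mu
  P2: zeta <- theta -> kappa -> eps <- gamma -> mu
  P3: zeta <- theta -> mu
  P4: zeta <- lam -> mu
The empty set is not sufficient: P3 (zeta <- theta -> mu) has no collider blocking it and no conditioned non-collider, so it is open.
Try {lam, theta}:
  P1: blocked at fork node theta ∈ conditioning set.
  P2: blocked at fork node theta ∈ conditioning set.
  P3: blocked at fork node theta ∈ conditioning set.
  P4: blocked at fork node lam ∈ conditioning set.
{lam, theta} contains no descendant of zeta and blocks every backdoor path.
Every element of {lam, theta} is needed (dropping lam leaves P4 open; dropping theta leaves P3 open), so no proper subset is valid.
Among all size-2 subsets of the eligible variables, only {lam, theta} blocks every backdoor path, so it is the unique smallest valid adjustment set.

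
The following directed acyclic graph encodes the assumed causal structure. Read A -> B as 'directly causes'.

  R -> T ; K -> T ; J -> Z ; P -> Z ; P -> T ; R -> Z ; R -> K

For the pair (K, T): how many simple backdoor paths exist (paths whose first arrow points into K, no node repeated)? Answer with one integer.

2

A backdoor path from K to T is any simple undirected path whose first edge points into K (i.e. leaves K via a parent).
Parents of K: {R}.
Enumerating:
  P1: K <- R -> Z <- P -> T
  P2: K <- R -> T
That exhausts the simple backdoor paths. Count: 2.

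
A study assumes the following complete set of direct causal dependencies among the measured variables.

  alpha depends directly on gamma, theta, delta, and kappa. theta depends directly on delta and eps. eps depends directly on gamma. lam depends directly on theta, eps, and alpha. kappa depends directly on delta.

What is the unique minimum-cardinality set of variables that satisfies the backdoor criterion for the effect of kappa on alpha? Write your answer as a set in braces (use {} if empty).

{delta}

Variables eligible for adjustment (non-descendants of kappa, excluding kappa and alpha): {delta, eps, gamma, theta}.
Backdoor paths from kappa to alpha:
  P1: kappa <- delta -> theta <- eps <- gamma -> alpha
  P2: kappa <- delta -> theta <- eps -> lam <- alpha
  P3: kappa <- delta -> theta -> alpha
  P4: kappa <- delta -> theta -> lam <- eps <- gamma -> alpha
  P5: kappa <- delta -> theta -> lam <- alpha
  P6: kappa <- delta -> alpha
The empty set is not sufficient: P3 (kappa <- delta -> theta -> alpha) has no collider blocking it and no conditioned non-collider, so it is open.
Try {delta}:
  P1: blocked at fork node delta ∈ conditioning set.
  P2: blocked at fork node delta ∈ conditioning set.
  P3: blocked at fork node delta ∈ conditioning set.
  P4: blocked at fork node delta ∈ conditioning set.
  P5: blocked at fork node delta ∈ conditioning set.
  P6: blocked at fork node delta ∈ conditioning set.
{delta} contains no descendant of kappa and blocks every backdoor path.
No other singleton works — e.g. {gamma} leaves P3 open — so {delta} is the unique smallest valid adjustment set.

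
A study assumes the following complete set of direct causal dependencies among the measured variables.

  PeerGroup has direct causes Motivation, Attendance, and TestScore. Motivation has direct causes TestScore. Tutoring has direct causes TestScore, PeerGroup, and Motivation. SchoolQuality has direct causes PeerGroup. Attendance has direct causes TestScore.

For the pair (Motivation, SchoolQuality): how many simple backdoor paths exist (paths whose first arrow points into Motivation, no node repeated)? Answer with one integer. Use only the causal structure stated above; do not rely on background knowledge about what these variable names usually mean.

A backdoor path from Motivation to SchoolQuality is any simple undirected path whose first edge points into Motivation (i.e. leaves Motivation via a parent).
Parents of Motivation: {TestScore}.
Enumerating:
  P1: Motivation <- TestScore -> Attendance -> PeerGroup -> SchoolQuality
  P2: Motivation <- TestScore -> PeerGroup -> SchoolQuality
  P3: Motivation <- TestScore -> Tutoring <- PeerGroup -> SchoolQuality
That exhausts the simple backdoor paths. Count: 3.

3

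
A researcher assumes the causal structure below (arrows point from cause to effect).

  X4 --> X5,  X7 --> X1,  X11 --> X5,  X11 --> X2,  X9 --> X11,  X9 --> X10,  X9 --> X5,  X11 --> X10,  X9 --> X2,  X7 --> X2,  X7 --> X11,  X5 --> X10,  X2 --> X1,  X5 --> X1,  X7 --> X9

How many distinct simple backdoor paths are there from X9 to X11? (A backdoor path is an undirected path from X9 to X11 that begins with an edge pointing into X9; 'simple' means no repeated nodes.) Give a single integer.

A backdoor path from X9 to X11 is any simple undirected path whose first edge points into X9 (i.e. leaves X9 via a parent).
Parents of X9: {X7}.
Enumerating:
  P1: X9 <- X7 -> X11
  P2: X9 <- X7 -> X2 <- X11
  P3: X9 <- X7 -> X2 -> X1 <- X5 <- X11
  P4: X9 <- X7 -> X2 -> X1 <- X5 -> X10 <- X11
  P5: X9 <- X7 -> X1 <- X2 <- X11
  P6: X9 <- X7 -> X1 <- X5 <- X11
  P7: X9 <- X7 -> X1 <- X5 -> X10 <- X11
That exhausts the simple backdoor paths. Count: 7.

7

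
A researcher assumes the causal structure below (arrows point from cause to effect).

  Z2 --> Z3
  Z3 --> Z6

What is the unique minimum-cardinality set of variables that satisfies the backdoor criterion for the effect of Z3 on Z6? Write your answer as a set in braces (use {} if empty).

{}

Variables eligible for adjustment (non-descendants of Z3, excluding Z3 and Z6): {Z2}.
Backdoor paths from Z3 to Z6:
  (none)
With no backdoor paths the empty set already satisfies the criterion, and it is trivially minimal.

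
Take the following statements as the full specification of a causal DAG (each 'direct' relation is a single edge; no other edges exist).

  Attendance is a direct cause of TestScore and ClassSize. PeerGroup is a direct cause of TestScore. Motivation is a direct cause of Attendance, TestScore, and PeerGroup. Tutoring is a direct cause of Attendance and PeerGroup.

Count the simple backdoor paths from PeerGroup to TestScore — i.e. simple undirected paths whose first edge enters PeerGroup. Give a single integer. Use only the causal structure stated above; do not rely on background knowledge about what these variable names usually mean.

A backdoor path from PeerGroup to TestScore is any simple undirected path whose first edge points into PeerGroup (i.e. leaves PeerGroup via a parent).
Parents of PeerGroup: {Motivation, Tutoring}.
Enumerating:
  P1: PeerGroup <- Motivation -> Attendance -> TestScore
  P2: PeerGroup <- Motivation -> TestScore
  P3: PeerGroup <- Tutoring -> Attendance <- Motivation -> TestScore
  P4: PeerGroup <- Tutoring -> Attendance -> TestScore
That exhausts the simple backdoor paths. Count: 4.

4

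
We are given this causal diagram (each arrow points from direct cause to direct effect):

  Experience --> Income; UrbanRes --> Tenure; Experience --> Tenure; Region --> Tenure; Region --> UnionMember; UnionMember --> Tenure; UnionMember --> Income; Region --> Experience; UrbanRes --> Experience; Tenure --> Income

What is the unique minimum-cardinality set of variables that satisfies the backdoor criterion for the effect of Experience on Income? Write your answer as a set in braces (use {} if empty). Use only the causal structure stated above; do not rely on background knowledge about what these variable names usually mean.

Variables eligible for adjustment (non-descendants of Experience, excluding Experience and Income): {Region, UnionMember, UrbanRes}.
Backdoor paths from Experience to Income:
  P1: Experience <- UrbanRes -> Tenure <- Region -> UnionMember -> Income
  P2: Experience <- UrbanRes -> Tenure <- UnionMember -> Income
  P3: Experience <- UrbanRes -> Tenure -> Income
  P4: Experience <- Region -> UnionMember -> Tenure -> Income
  P5: Experience <- Region -> UnionMember -> Income
  P6: Experience <- Region -> Tenure <- UnionMember -> Income
  P7: Experience <- Region -> Tenure -> Income
The empty set is not sufficient: P3 (Experience <- UrbanRes -> Tenure -> Income) has no collider blocking it and no conditioned non-collider, so it is open.
Try {Region, UrbanRes}:
  P1: blocked at fork node UrbanRes ∈ conditioning set.
  P2: blocked at fork node UrbanRes ∈ conditioning set.
  P3: blocked at fork node UrbanRes ∈ conditioning set.
  P4: blocked at fork node Region ∈ conditioning set.
  P5: blocked at fork node Region ∈ conditioning set.
  P6: blocked at fork node Region ∈ conditioning set.
  P7: blocked at fork node Region ∈ conditioning set.
{Region, UrbanRes} contains no descendant of Experience and blocks every backdoor path.
Every element of {Region, UrbanRes} is needed (dropping Region leaves P4 open; dropping UrbanRes leaves P3 open), so no proper subset is valid.
Among all size-2 subsets of the eligible variables, only {Region, UrbanRes} blocks every backdoor path, so it is the unique smallest valid adjustment set.

{Region, UrbanRes}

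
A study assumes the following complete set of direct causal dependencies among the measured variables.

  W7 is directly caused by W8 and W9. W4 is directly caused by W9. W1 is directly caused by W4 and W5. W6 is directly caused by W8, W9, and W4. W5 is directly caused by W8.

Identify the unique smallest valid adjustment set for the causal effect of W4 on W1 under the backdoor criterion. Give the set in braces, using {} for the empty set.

{}

Variables eligible for adjustment (non-descendants of W4, excluding W4 and W1): {W5, W7, W8, W9}.
Backdoor paths from W4 to W1:
  P1: W4 <- W9 -> W6 <- W8 -> W5 -> W1
  P2: W4 <- W9 -> W7 <- W8 -> W5 -> W1
Each backdoor path contains an unconditioned collider, so every path is already blocked with the empty conditioning set:
  P1: blocked at collider W6 (neither it nor any descendant is in the conditioning set).
  P2: blocked at collider W7 (neither it nor any descendant is in the conditioning set).
The empty set is therefore the unique smallest valid set.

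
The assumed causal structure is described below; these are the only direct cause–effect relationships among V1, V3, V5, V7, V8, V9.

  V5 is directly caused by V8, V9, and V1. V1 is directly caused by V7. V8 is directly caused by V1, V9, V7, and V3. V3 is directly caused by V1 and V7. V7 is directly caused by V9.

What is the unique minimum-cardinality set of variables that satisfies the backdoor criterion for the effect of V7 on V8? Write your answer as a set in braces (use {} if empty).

{V9}

Variables eligible for adjustment (non-descendants of V7, excluding V7 and V8): {V9}.
Backdoor paths from V7 to V8:
  P1: V7 <- V9 -> V8
  P2: V7 <- V9 -> V5 <- V1 -> V3 -> V8
  P3: V7 <- V9 -> V5 <- V1 -> V8
  P4: V7 <- V9 -> V5 <- V8
The empty set is not sufficient: P1 (V7 <- V9 -> V8) has no collider blocking it and no conditioned non-collider, so it is open.
Try {V9}:
  P1: blocked at fork node V9 ∈ conditioning set.
  P2: blocked at fork node V9 ∈ conditioning set.
  P3: blocked at fork node V9 ∈ conditioning set.
  P4: blocked at fork node V9 ∈ conditioning set.
{V9} contains no descendant of V7 and blocks every backdoor path.
{V9} is the unique smallest valid adjustment set.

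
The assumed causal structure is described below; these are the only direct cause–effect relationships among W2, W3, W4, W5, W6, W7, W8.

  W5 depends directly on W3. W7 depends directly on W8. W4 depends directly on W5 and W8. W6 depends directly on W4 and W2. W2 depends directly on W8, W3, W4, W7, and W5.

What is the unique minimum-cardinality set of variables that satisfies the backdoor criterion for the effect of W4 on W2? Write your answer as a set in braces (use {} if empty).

{W5, W8}

Variables eligible for adjustment (non-descendants of W4, excluding W4 and W2): {W3, W5, W7, W8}.
Backdoor paths from W4 to W2:
  P1: W4 <- W8 -> W7 -> W2
  P2: W4 <- W8 -> W2
  P3: W4 <- W5 <- W3 -> W2
  P4: W4 <- W5 -> W2
The empty set is not sufficient: P1 (W4 <- W8 -> W7 -> W2) has no collider blocking it and no conditioned non-collider, so it is open.
Try {W5, W8}:
  P1: blocked at fork node W8 ∈ conditioning set.
  P2: blocked at fork node W8 ∈ conditioning set.
  P3: blocked at chain node W5 ∈ conditioning set.
  P4: blocked at fork node W5 ∈ conditioning set.
{W5, W8} contains no descendant of W4 and blocks every backdoor path.
Every element of {W5, W8} is needed (dropping W5 leaves P3 open; dropping W8 leaves P1 open), so no proper subset is valid.
Among all size-2 subsets of the eligible variables, only {W5, W8} blocks every backdoor path, so it is the unique smallest valid adjustment set.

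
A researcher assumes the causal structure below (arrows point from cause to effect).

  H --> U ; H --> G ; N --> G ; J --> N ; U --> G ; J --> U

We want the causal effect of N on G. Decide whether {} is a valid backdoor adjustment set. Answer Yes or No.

No

Backdoor paths from N to G (paths whose first edge points into N):
  P1: N <- J -> U <- H -> G
  P2: N <- J -> U -> G
Condition 1 (no descendant of N in the set): holds — descendants of N are {G}; none are in {}.
Condition 2 (every backdoor path blocked by {}):
  P1: blocked at collider U (neither it nor any descendant is in the conditioning set).
  P2: open — no interior node is in the conditioning set.
{} does not satisfy the backdoor criterion.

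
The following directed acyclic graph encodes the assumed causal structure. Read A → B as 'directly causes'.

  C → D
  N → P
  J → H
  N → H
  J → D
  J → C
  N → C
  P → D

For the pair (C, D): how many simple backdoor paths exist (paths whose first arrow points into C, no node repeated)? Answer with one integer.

4

A backdoor path from C to D is any simple undirected path whose first edge points into C (i.e. leaves C via a parent).
Parents of C: {J, N}.
Enumerating:
  P1: C <- J -> D
  P2: C <- J -> H <- N -> P -> D
  P3: C <- N -> P -> D
  P4: C <- N -> H <- J -> D
That exhausts the simple backdoor paths. Count: 4.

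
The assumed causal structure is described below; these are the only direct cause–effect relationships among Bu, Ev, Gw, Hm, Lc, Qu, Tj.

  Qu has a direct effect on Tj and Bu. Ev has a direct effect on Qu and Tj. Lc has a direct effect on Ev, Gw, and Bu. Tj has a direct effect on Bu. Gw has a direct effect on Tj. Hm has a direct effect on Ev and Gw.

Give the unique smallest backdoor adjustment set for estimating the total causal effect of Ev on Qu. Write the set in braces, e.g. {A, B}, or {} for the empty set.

Variables eligible for adjustment (non-descendants of Ev, excluding Ev and Qu): {Gw, Hm, Lc}.
Backdoor paths from Ev to Qu:
  P1: Ev <- Lc -> Gw -> Tj <- Qu
  P2: Ev <- Lc -> Gw -> Tj -> Bu <- Qu
  P3: Ev <- Lc -> Bu <- Qu
  P4: Ev <- Lc -> Bu <- Tj <- Qu
  P5: Ev <- Hm -> Gw <- Lc -> Bu <- Qu
  P6: Ev <- Hm -> Gw <- Lc -> Bu <- Tj <- Qu
  P7: Ev <- Hm -> Gw -> Tj <- Qu
  P8: Ev <- Hm -> Gw -> Tj -> Bu <- Qu
Each backdoor path contains an unconditioned collider, so every path is already blocked with the empty conditioning set:
  P1: blocked at collider Tj (neither it nor any descendant is in the conditioning set).
  P2: blocked at collider Bu (neither it nor any descendant is in the conditioning set).
  P3: blocked at collider Bu (neither it nor any descendant is in the conditioning set).
  P4: blocked at collider Bu (neither it nor any descendant is in the conditioning set).
  P5: blocked at collider Gw (neither it nor any descendant is in the conditioning set).
  P6: blocked at collider Gw (neither it nor any descendant is in the conditioning set).
  P7: blocked at collider Tj (neither it nor any descendant is in the conditioning set).
  P8: blocked at collider Bu (neither it nor any descendant is in the conditioning set).
The empty set is therefore the unique smallest valid set.

{}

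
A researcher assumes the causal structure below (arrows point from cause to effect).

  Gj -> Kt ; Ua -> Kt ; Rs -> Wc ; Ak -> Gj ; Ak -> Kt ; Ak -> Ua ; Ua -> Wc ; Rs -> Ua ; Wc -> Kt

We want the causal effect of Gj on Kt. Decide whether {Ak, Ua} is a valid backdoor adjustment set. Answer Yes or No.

Backdoor paths from Gj to Kt (paths whose first edge points into Gj):
  P1: Gj <- Ak -> Ua <- Rs -> Wc -> Kt
  P2: Gj <- Ak -> Ua -> Wc -> Kt
  P3: Gj <- Ak -> Ua -> Kt
  P4: Gj <- Ak -> Kt
Condition 1 (no descendant of Gj in the set): holds — descendants of Gj are {Kt}; none are in {Ak, Ua}.
Condition 2 (every backdoor path blocked by {Ak, Ua}):
  P1: blocked at fork node Ak ∈ conditioning set.
  P2: blocked at fork node Ak ∈ conditioning set.
  P3: blocked at fork node Ak ∈ conditioning set.
  P4: blocked at fork node Ak ∈ conditioning set.
{Ak, Ua} satisfies the backdoor criterion.

Yes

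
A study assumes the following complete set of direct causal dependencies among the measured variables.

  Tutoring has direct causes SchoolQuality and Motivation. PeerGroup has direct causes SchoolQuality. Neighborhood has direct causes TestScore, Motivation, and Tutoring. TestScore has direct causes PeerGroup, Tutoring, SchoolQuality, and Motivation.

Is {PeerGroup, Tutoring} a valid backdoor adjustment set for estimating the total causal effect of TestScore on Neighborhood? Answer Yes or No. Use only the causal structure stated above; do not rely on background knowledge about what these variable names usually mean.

Backdoor paths from TestScore to Neighborhood (paths whose first edge points into TestScore):
  P1: TestScore <- SchoolQuality -> Tutoring <- Motivation -> Neighborhood
  P2: TestScore <- SchoolQuality -> Tutoring -> Neighborhood
  P3: TestScore <- Motivation -> Tutoring -> Neighborhood
  P4: TestScore <- Motivation -> Neighborhood
  P5: TestScore <- PeerGroup <- SchoolQuality -> Tutoring <- Motivation -> Neighborhood
  P6: TestScore <- PeerGroup <- SchoolQuality -> Tutoring -> Neighborhood
  P7: TestScore <- Tutoring <- Motivation -> Neighborhood
  P8: TestScore <- Tutoring -> Neighborhood
Condition 1 (no descendant of TestScore in the set): holds — descendants of TestScore are {Neighborhood}; none are in {PeerGroup, Tutoring}.
Condition 2 (every backdoor path blocked by {PeerGroup, Tutoring}):
  P1: open — collider(s) Tutoring are conditioned on (or have a conditioned descendant) and no non-collider on the path is in the set.
  P2: blocked at chain node Tutoring ∈ conditioning set.
  P3: blocked at chain node Tutoring ∈ conditioning set.
  P4: open — no interior node is in the conditioning set.
  P5: blocked at chain node PeerGroup ∈ conditioning set.
  P6: blocked at chain node PeerGroup ∈ conditioning set.
  P7: blocked at chain node Tutoring ∈ conditioning set.
  P8: blocked at fork node Tutoring ∈ conditioning set.
{PeerGroup, Tutoring} does not satisfy the backdoor criterion.

No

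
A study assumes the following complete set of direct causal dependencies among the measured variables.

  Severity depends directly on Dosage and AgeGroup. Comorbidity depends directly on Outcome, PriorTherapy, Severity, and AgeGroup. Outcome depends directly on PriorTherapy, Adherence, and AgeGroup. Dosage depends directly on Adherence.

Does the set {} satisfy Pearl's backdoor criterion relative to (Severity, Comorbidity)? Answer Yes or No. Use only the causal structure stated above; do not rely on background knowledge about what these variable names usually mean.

No

Backdoor paths from Severity to Comorbidity (paths whose first edge points into Severity):
  P1: Severity <- AgeGroup -> Outcome <- PriorTherapy -> Comorbidity
  P2: Severity <- AgeGroup -> Outcome -> Comorbidity
  P3: Severity <- AgeGroup -> Comorbidity
  P4: Severity <- Dosage <- Adherence -> Outcome <- PriorTherapy -> Comorbidity
  P5: Severity <- Dosage <- Adherence -> Outcome <- AgeGroup -> Comorbidity
  P6: Severity <- Dosage <- Adherence -> Outcome -> Comorbidity
Condition 1 (no descendant of Severity in the set): holds — descendants of Severity are {Comorbidity}; none are in {}.
Condition 2 (every backdoor path blocked by {}):
  P1: blocked at collider Outcome (neither it nor any descendant is in the conditioning set).
  P2: open — no interior node is in the conditioning set.
  P3: open — no interior node is in the conditioning set.
  P4: blocked at collider Outcome (neither it nor any descendant is in the conditioning set).
  P5: blocked at collider Outcome (neither it nor any descendant is in the conditioning set).
  P6: open — no interior node is in the conditioning set.
{} does not satisfy the backdoor criterion.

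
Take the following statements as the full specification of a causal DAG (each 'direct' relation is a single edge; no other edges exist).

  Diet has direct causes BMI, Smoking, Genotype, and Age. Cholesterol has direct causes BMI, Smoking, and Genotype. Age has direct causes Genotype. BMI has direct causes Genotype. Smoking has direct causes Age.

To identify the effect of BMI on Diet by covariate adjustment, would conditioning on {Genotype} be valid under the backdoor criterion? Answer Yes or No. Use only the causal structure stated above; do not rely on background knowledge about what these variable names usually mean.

Yes

Backdoor paths from BMI to Diet (paths whose first edge points into BMI):
  P1: BMI <- Genotype -> Age -> Smoking -> Diet
  P2: BMI <- Genotype -> Age -> Diet
  P3: BMI <- Genotype -> Diet
  P4: BMI <- Genotype -> Cholesterol <- Smoking <- Age -> Diet
  P5: BMI <- Genotype -> Cholesterol <- Smoking -> Diet
Condition 1 (no descendant of BMI in the set): holds — descendants of BMI are {Cholesterol, Diet}; none are in {Genotype}.
Condition 2 (every backdoor path blocked by {Genotype}):
  P1: blocked at fork node Genotype ∈ conditioning set.
  P2: blocked at fork node Genotype ∈ conditioning set.
  P3: blocked at fork node Genotype ∈ conditioning set.
  P4: blocked at fork node Genotype ∈ conditioning set.
  P5: blocked at fork node Genotype ∈ conditioning set.
{Genotype} satisfies the backdoor criterion.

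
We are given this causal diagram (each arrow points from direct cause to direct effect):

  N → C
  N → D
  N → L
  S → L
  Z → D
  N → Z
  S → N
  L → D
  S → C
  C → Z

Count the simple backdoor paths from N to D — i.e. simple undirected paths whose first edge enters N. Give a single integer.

2

A backdoor path from N to D is any simple undirected path whose first edge points into N (i.e. leaves N via a parent).
Parents of N: {S}.
Enumerating:
  P1: N <- S -> C -> Z -> D
  P2: N <- S -> L -> D
That exhausts the simple backdoor paths. Count: 2.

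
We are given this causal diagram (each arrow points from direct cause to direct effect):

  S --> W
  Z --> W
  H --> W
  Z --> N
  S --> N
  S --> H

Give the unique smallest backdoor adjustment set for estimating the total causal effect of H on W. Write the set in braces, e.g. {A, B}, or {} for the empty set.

{S}

Variables eligible for adjustment (non-descendants of H, excluding H and W): {N, S, Z}.
Backdoor paths from H to W:
  P1: H <- S -> W
  P2: H <- S -> N <- Z -> W
The empty set is not sufficient: P1 (H <- S -> W) has no collider blocking it and no conditioned non-collider, so it is open.
Try {S}:
  P1: blocked at fork node S ∈ conditioning set.
  P2: blocked at fork node S ∈ conditioning set.
{S} contains no descendant of H and blocks every backdoor path.
No other singleton works — e.g. {Z} leaves P1 open — so {S} is the unique smallest valid adjustment set.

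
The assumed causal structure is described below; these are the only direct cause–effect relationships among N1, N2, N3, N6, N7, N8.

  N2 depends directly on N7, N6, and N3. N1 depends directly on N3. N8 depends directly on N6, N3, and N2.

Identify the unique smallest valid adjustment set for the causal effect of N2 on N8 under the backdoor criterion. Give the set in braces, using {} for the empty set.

Variables eligible for adjustment (non-descendants of N2, excluding N2 and N8): {N1, N3, N6, N7}.
Backdoor paths from N2 to N8:
  P1: N2 <- N3 -> N8
  P2: N2 <- N6 -> N8
The empty set is not sufficient: P1 (N2 <- N3 -> N8) has no collider blocking it and no conditioned non-collider, so it is open.
Try {N3, N6}:
  P1: blocked at fork node N3 ∈ conditioning set.
  P2: blocked at fork node N6 ∈ conditioning set.
{N3, N6} contains no descendant of N2 and blocks every backdoor path.
Every element of {N3, N6} is needed (dropping N3 leaves P1 open; dropping N6 leaves P2 open), so no proper subset is valid.
Among all size-2 subsets of the eligible variables, only {N3, N6} blocks every backdoor path, so it is the unique smallest valid adjustment set.

{N3, N6}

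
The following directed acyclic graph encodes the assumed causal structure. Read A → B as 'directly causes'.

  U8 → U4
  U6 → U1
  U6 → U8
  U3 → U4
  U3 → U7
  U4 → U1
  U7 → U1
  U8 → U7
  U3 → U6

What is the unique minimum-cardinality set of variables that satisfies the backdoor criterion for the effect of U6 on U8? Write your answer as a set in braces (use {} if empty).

Variables eligible for adjustment (non-descendants of U6, excluding U6 and U8): {U3}.
Backdoor paths from U6 to U8:
  P1: U6 <- U3 -> U7 <- U8
  P2: U6 <- U3 -> U7 -> U1 <- U4 <- U8
  P3: U6 <- U3 -> U4 <- U8
  P4: U6 <- U3 -> U4 -> U1 <- U7 <- U8
Each backdoor path contains an unconditioned collider, so every path is already blocked with the empty conditioning set:
  P1: blocked at collider U7 (neither it nor any descendant is in the conditioning set).
  P2: blocked at collider U1 (neither it nor any descendant is in the conditioning set).
  P3: blocked at collider U4 (neither it nor any descendant is in the conditioning set).
  P4: blocked at collider U1 (neither it nor any descendant is in the conditioning set).
The empty set is therefore the unique smallest valid set.

{}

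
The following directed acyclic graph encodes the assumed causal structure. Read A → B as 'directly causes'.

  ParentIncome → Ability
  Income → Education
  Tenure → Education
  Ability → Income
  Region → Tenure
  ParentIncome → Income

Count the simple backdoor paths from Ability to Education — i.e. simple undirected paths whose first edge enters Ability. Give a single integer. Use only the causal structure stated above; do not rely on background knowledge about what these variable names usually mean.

A backdoor path from Ability to Education is any simple undirected path whose first edge points into Ability (i.e. leaves Ability via a parent).
Parents of Ability: {ParentIncome}.
Enumerating:
  P1: Ability <- ParentIncome -> Income -> Education
That exhausts the simple backdoor paths. Count: 1.

1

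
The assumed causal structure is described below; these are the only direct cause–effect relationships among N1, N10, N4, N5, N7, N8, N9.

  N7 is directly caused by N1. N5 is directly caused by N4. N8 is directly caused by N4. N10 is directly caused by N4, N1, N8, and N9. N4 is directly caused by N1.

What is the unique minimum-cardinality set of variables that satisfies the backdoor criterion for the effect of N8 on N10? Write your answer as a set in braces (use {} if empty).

{N4}

Variables eligible for adjustment (non-descendants of N8, excluding N8 and N10): {N1, N4, N5, N7, N9}.
Backdoor paths from N8 to N10:
  P1: N8 <- N4 <- N1 -> N10
  P2: N8 <- N4 -> N10
The empty set is not sufficient: P1 (N8 <- N4 <- N1 -> N10) has no collider blocking it and no conditioned non-collider, so it is open.
Try {N4}:
  P1: blocked at chain node N4 ∈ conditioning set.
  P2: blocked at fork node N4 ∈ conditioning set.
{N4} contains no descendant of N8 and blocks every backdoor path.
No other singleton works — e.g. {N9} leaves P1 open — so {N4} is the unique smallest valid adjustment set.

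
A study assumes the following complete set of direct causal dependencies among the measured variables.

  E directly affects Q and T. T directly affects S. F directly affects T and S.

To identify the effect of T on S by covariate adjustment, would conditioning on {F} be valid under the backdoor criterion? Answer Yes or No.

Yes

Backdoor paths from T to S (paths whose first edge points into T):
  P1: T <- F -> S
Condition 1 (no descendant of T in the set): holds — descendants of T are {S}; none are in {F}.
Condition 2 (every backdoor path blocked by {F}):
  P1: blocked at fork node F ∈ conditioning set.
{F} satisfies the backdoor criterion.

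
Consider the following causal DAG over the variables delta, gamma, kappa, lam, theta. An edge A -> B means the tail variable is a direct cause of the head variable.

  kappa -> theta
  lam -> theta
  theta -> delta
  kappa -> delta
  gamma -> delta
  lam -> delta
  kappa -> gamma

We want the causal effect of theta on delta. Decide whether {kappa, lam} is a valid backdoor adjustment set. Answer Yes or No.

Backdoor paths from theta to delta (paths whose first edge points into theta):
  P1: theta <- lam -> delta
  P2: theta <- kappa -> gamma -> delta
  P3: theta <- kappa -> delta
Condition 1 (no descendant of theta in the set): holds — descendants of theta are {delta}; none are in {kappa, lam}.
Condition 2 (every backdoor path blocked by {kappa, lam}):
  P1: blocked at fork node lam ∈ conditioning set.
  P2: blocked at fork node kappa ∈ conditioning set.
  P3: blocked at fork node kappa ∈ conditioning set.
{kappa, lam} satisfies the backdoor criterion.

Yes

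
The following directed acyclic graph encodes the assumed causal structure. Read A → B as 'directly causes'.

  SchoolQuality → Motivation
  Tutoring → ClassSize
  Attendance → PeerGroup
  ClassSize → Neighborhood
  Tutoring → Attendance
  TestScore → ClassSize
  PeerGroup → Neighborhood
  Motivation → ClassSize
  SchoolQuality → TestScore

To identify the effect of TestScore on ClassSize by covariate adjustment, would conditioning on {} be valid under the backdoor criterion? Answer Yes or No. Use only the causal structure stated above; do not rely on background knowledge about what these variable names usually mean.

Backdoor paths from TestScore to ClassSize (paths whose first edge points into TestScore):
  P1: TestScore <- SchoolQuality -> Motivation -> ClassSize
Condition 1 (no descendant of TestScore in the set): holds — descendants of TestScore are {ClassSize, Neighborhood}; none are in {}.
Condition 2 (every backdoor path blocked by {}):
  P1: open — no interior node is in the conditioning set.
{} does not satisfy the backdoor criterion.

No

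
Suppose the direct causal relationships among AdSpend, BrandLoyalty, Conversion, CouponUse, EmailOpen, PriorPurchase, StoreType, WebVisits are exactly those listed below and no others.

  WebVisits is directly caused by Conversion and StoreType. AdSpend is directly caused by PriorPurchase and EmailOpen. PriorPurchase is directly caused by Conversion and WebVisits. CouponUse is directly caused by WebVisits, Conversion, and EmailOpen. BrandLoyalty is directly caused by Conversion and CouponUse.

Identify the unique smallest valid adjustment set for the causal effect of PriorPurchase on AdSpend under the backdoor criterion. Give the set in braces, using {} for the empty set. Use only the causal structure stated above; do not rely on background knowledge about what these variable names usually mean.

Variables eligible for adjustment (non-descendants of PriorPurchase, excluding PriorPurchase and AdSpend): {BrandLoyalty, Conversion, CouponUse, EmailOpen, StoreType, WebVisits}.
Backdoor paths from PriorPurchase to AdSpend:
  P1: PriorPurchase <- Conversion -> WebVisits -> CouponUse <- EmailOpen -> AdSpend
  P2: PriorPurchase <- Conversion -> CouponUse <- EmailOpen -> AdSpend
  P3: PriorPurchase <- Conversion -> BrandLoyalty <- CouponUse <- EmailOpen -> AdSpend
  P4: PriorPurchase <- WebVisits <- Conversion -> CouponUse <- EmailOpen -> AdSpend
  P5: PriorPurchase <- WebVisits <- Conversion -> BrandLoyalty <- CouponUse <- EmailOpen -> AdSpend
  P6: PriorPurchase <- WebVisits -> CouponUse <- EmailOpen -> AdSpend
Each backdoor path contains an unconditioned collider, so every path is already blocked with the empty conditioning set:
  P1: blocked at collider CouponUse (neither it nor any descendant is in the conditioning set).
  P2: blocked at collider CouponUse (neither it nor any descendant is in the conditioning set).
  P3: blocked at collider BrandLoyalty (neither it nor any descendant is in the conditioning set).
  P4: blocked at collider CouponUse (neither it nor any descendant is in the conditioning set).
  P5: blocked at collider BrandLoyalty (neither it nor any descendant is in the conditioning set).
  P6: blocked at collider CouponUse (neither it nor any descendant is in the conditioning set).
The empty set is therefore the unique smallest valid set.

{}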